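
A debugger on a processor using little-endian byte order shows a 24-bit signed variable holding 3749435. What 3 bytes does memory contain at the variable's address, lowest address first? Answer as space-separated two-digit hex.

3749435 in hexadecimal, padded to 24 bits, is 0x39363B.
Split into bytes (most-significant first): 39 36 3B.
Little-endian stores the least-significant byte at the lowest address.
So at ascending addresses the bytes are 3B 36 39.

3B 36 39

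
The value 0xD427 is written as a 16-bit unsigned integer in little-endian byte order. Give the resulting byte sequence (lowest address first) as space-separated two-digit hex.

27 D4

Split into bytes (most-significant first): D4 27.
Little-endian: lowest address holds the least-significant byte.
So at ascending addresses the bytes are 27 D4.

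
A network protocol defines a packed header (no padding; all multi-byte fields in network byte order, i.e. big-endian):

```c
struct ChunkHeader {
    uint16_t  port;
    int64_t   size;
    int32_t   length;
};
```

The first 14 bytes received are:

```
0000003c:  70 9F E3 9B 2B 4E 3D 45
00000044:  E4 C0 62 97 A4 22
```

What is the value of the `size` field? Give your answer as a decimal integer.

`size` follows `port` (2 bytes), so it starts at byte offset 2 and occupies 8 bytes.
Bytes at offsets 2..9: E3 9B 2B 4E 3D 45 E4 C0.
In big-endian order the high byte comes first in memory.
The bytes are already most-significant first: 0xE39B2B4E3D45E4C0.
Top bit is set, so as a signed 64-bit value this is 0xE39B2B4E3D45E4C0 − 2^64 = -2045993990674324288.

-2045993990674324288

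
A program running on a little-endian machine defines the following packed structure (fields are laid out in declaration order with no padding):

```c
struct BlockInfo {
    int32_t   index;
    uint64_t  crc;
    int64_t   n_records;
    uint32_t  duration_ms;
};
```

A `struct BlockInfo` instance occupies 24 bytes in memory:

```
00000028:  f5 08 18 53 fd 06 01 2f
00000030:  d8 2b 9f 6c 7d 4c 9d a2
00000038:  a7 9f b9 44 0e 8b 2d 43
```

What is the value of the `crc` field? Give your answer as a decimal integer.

`crc` follows `index` (4 bytes), so it starts at byte offset 4 and occupies 8 bytes.
Bytes at offsets 4..11: FD 06 01 2F D8 2B 9F 6C.
Little-endian stores the least-significant byte at the lowest address.
Reassemble most-significant byte first: 6C 9F 2B D8 2F 01 06 FD → 0x6C9F2BD82F0106FD.
0x6C9F2BD82F0106FD = 7827022884894738173.

7827022884894738173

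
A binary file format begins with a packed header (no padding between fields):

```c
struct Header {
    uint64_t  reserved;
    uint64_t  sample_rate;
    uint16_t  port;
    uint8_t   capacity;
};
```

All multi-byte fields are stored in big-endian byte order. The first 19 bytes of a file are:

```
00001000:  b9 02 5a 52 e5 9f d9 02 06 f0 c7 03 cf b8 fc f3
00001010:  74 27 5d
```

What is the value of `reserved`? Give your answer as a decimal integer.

13331317159056365826

`reserved` is the first field, at byte offset 0, occupying 8 bytes.
Bytes at offsets 0..7: B9 02 5A 52 E5 9F D9 02.
Big-endian: lowest address holds the most-significant byte.
The bytes are already most-significant first: 0xB9025A52E59FD902.
0xB9025A52E59FD902 = 13331317159056365826.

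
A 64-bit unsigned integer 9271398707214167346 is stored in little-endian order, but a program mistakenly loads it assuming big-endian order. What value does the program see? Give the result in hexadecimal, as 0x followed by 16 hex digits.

9271398707214167346 in 64-bit hexadecimal is 0x80AAA00092842D32.
Stored little-endian, the bytes at ascending addresses are 32 2D 84 92 00 A0 AA 80.
Read back as big-endian, the last byte is least significant, giving 0x322D849200A0AA80.

0x322D849200A0AA80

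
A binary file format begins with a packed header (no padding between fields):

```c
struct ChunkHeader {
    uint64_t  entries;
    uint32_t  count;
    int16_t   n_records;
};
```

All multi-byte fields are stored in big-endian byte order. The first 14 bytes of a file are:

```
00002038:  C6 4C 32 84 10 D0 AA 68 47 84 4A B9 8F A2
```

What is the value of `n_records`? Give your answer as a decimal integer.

`n_records` follows `entries` (8 B), `count` (4 B), so it starts at offset 8 + 4 = 12 and occupies 2 bytes.
Bytes at offsets 12..13: 8F A2.
Big-endian stores the most-significant byte at the lowest address.
The bytes are already most-significant first: 0x8FA2.
Top bit is set, so as a signed 16-bit value this is 0x8FA2 − 2^16 = -28766.

-28766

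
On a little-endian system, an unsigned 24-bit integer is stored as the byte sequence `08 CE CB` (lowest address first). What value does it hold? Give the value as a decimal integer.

13356552

In little-endian order the low byte comes first in memory.
Reassemble most-significant byte first: CB CE 08 → 0xCBCE08.
0xCBCE08 = 13356552.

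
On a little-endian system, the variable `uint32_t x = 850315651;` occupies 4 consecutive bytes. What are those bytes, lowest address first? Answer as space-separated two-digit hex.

83 C9 AE 32

850315651 in hexadecimal, padded to 32 bits, is 0x32AEC983.
Split into bytes (most-significant first): 32 AE C9 83.
Little-endian stores the least-significant byte at the lowest address.
So at ascending addresses the bytes are 83 C9 AE 32.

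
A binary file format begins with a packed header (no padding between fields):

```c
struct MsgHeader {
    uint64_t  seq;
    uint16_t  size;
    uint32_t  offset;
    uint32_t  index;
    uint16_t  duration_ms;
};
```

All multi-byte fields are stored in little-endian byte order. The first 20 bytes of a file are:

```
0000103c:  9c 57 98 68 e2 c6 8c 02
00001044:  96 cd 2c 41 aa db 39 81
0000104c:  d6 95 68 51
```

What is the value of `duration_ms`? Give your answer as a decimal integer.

20840

`duration_ms` follows `seq` (8 B), `size` (2 B), `offset` (4 B), `index` (4 B), so it starts at offset 8 + 2 + 4 + 4 = 18 and occupies 2 bytes.
Bytes at offsets 18..19: 68 51.
Little-endian stores the least-significant byte at the lowest address.
Reassemble most-significant byte first: 51 68 → 0x5168.
0x5168 = 20840.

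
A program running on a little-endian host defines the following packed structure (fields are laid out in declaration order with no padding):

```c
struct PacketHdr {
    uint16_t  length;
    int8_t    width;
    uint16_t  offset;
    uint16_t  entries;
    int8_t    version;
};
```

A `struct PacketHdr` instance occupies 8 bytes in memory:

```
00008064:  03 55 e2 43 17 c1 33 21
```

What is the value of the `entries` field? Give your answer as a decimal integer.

13249

`entries` follows `length` (2 B), `width` (1 B), `offset` (2 B), so it starts at offset 2 + 1 + 2 = 5 and occupies 2 bytes.
Bytes at offsets 5..6: C1 33.
Little-endian stores the least-significant byte at the lowest address.
Reassemble most-significant byte first: 33 C1 → 0x33C1.
0x33C1 = 13249.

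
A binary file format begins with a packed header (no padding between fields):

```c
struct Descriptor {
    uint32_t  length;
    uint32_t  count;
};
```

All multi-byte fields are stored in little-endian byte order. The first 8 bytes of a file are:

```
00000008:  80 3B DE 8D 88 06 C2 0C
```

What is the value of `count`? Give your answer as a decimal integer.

214042248

`count` follows `length` (4 bytes), so it starts at byte offset 4 and occupies 4 bytes.
Bytes at offsets 4..7: 88 06 C2 0C.
Little-endian: lowest address holds the least-significant byte.
Reassemble most-significant byte first: 0C C2 06 88 → 0x0CC20688.
0x0CC20688 = 214042248.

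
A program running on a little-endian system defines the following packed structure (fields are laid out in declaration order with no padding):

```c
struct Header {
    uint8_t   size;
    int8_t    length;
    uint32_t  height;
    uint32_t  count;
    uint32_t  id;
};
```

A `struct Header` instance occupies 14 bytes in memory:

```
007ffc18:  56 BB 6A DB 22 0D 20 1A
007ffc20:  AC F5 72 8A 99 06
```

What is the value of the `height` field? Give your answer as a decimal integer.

`height` follows `size` (1 B), `length` (1 B), so it starts at offset 1 + 1 = 2 and occupies 4 bytes.
Bytes at offsets 2..5: 6A DB 22 0D.
Little-endian: lowest address holds the least-significant byte.
Reassemble most-significant byte first: 0D 22 DB 6A → 0x0D22DB6A.
0x0D22DB6A = 220388202.

220388202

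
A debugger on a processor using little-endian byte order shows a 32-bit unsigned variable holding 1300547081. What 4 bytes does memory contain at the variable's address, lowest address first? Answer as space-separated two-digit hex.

09 C6 84 4D

1300547081 in hexadecimal, padded to 32 bits, is 0x4D84C609.
Split into bytes (most-significant first): 4D 84 C6 09.
Little-endian stores the least-significant byte at the lowest address.
So at ascending addresses the bytes are 09 C6 84 4D.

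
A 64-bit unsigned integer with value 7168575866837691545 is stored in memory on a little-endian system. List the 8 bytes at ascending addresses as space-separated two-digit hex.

7168575866837691545 in hexadecimal, padded to 64 bits, is 0x637BE5C5284C6C99.
Split into bytes (most-significant first): 63 7B E5 C5 28 4C 6C 99.
In little-endian order the low byte comes first in memory.
So at ascending addresses the bytes are 99 6C 4C 28 C5 E5 7B 63.

99 6C 4C 28 C5 E5 7B 63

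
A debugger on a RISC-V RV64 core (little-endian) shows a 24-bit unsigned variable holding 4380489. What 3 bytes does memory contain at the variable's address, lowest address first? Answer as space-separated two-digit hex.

49 D7 42

4380489 in hexadecimal, padded to 24 bits, is 0x42D749.
Split into bytes (most-significant first): 42 D7 49.
In little-endian order the low byte comes first in memory.
So at ascending addresses the bytes are 49 D7 42.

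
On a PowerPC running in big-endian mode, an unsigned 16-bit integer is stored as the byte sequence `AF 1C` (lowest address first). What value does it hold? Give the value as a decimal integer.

44828

In big-endian order the high byte comes first in memory.
The bytes are already most-significant first: 0xAF1C.
0xAF1C = 44828.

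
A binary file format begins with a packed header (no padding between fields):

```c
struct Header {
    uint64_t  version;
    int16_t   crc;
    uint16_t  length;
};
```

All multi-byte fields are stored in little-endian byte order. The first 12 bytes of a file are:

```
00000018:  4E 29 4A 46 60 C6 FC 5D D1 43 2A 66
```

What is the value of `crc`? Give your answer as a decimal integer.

`crc` follows `version` (8 bytes), so it starts at byte offset 8 and occupies 2 bytes.
Bytes at offsets 8..9: D1 43.
Little-endian: lowest address holds the least-significant byte.
Reassemble most-significant byte first: 43 D1 → 0x43D1.
0x43D1 = 17361.

17361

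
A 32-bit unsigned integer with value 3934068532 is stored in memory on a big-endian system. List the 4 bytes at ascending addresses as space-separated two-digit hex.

EA 7D 1F 34

3934068532 in hexadecimal, padded to 32 bits, is 0xEA7D1F34.
Split into bytes (most-significant first): EA 7D 1F 34.
Big-endian: lowest address holds the most-significant byte.
So the memory order matches the most-significant-first order: EA 7D 1F 34.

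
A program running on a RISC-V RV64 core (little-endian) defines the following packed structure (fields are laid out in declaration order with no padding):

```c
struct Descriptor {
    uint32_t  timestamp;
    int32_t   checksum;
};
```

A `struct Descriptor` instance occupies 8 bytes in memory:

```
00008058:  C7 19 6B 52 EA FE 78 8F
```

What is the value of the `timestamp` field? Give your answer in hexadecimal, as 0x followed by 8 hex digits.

0x526B19C7

`timestamp` is the first field, at byte offset 0, occupying 4 bytes.
Bytes at offsets 0..3: C7 19 6B 52.
Little-endian stores the least-significant byte at the lowest address.
Reassemble most-significant byte first: 52 6B 19 C7 → 0x526B19C7.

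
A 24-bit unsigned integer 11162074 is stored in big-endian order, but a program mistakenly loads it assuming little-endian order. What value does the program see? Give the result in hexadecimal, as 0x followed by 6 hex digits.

0xDA51AA

11162074 in 24-bit hexadecimal is 0xAA51DA.
Stored big-endian, the bytes at ascending addresses are AA 51 DA.
Read back as little-endian, the first byte is least significant, giving 0xDA51AA.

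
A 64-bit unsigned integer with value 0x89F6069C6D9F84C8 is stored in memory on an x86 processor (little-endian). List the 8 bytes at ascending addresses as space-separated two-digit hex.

Split into bytes (most-significant first): 89 F6 06 9C 6D 9F 84 C8.
In little-endian order the low byte comes first in memory.
So at ascending addresses the bytes are C8 84 9F 6D 9C 06 F6 89.

C8 84 9F 6D 9C 06 F6 89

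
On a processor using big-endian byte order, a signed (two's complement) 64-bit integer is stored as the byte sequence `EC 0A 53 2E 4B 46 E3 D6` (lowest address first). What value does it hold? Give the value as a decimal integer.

-1438245672694914090

In big-endian order the high byte comes first in memory.
The bytes are already most-significant first: 0xEC0A532E4B46E3D6.
Top bit is set, so as a signed 64-bit value this is 0xEC0A532E4B46E3D6 − 2^64 = -1438245672694914090.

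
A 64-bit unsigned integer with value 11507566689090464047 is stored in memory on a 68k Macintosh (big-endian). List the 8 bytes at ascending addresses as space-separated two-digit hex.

9F B3 16 EF 1C 5A E9 2F

11507566689090464047 in hexadecimal, padded to 64 bits, is 0x9FB316EF1C5AE92F.
Split into bytes (most-significant first): 9F B3 16 EF 1C 5A E9 2F.
In big-endian order the high byte comes first in memory.
So the memory order matches the most-significant-first order: 9F B3 16 EF 1C 5A E9 2F.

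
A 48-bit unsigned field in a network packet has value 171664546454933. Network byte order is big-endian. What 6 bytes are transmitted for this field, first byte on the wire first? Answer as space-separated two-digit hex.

9C 20 C4 4F DD 95

171664546454933 in hexadecimal, padded to 48 bits, is 0x9C20C44FDD95.
Split into bytes (most-significant first): 9C 20 C4 4F DD 95.
Big-endian stores the most-significant byte at the lowest address.
So the memory order matches the most-significant-first order: 9C 20 C4 4F DD 95.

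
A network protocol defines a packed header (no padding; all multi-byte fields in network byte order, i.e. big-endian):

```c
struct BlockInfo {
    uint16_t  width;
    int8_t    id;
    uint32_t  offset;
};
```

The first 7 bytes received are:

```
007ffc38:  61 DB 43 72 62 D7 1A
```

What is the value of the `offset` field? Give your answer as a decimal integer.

`offset` follows `width` (2 B), `id` (1 B), so it starts at offset 2 + 1 = 3 and occupies 4 bytes.
Bytes at offsets 3..6: 72 62 D7 1A.
In big-endian order the high byte comes first in memory.
The bytes are already most-significant first: 0x7262D71A.
0x7262D71A = 1919080218.

1919080218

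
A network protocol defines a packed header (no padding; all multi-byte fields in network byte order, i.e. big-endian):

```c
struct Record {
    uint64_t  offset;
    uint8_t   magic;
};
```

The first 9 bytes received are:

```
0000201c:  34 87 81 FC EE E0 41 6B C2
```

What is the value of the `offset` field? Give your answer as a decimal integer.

3785136935167607147

`offset` is the first field, at byte offset 0, occupying 8 bytes.
Bytes at offsets 0..7: 34 87 81 FC EE E0 41 6B.
Big-endian stores the most-significant byte at the lowest address.
The bytes are already most-significant first: 0x348781FCEEE0416B.
0x348781FCEEE0416B = 3785136935167607147.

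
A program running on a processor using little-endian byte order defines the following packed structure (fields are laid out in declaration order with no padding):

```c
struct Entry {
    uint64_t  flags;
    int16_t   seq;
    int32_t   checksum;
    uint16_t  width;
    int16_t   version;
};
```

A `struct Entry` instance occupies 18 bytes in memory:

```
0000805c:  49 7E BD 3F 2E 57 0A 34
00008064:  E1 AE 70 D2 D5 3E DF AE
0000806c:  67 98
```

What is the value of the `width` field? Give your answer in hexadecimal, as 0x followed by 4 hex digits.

`width` follows `flags` (8 B), `seq` (2 B), `checksum` (4 B), so it starts at offset 8 + 2 + 4 = 14 and occupies 2 bytes.
Bytes at offsets 14..15: DF AE.
Little-endian: lowest address holds the least-significant byte.
Reassemble most-significant byte first: AE DF → 0xAEDF.

0xAEDF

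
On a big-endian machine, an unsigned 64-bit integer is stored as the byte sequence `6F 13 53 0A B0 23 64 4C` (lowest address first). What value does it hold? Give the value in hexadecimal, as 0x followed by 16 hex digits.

Big-endian stores the most-significant byte at the lowest address.
The bytes are already most-significant first: 0x6F13530AB023644C.

0x6F13530AB023644C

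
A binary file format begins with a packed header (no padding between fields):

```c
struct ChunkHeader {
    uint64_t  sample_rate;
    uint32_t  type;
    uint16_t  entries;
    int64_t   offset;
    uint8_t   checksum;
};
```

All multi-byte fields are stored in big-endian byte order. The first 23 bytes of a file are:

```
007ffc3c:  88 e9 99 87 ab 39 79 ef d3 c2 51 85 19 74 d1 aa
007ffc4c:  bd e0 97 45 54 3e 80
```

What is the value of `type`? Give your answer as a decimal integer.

3552727429

`type` follows `sample_rate` (8 bytes), so it starts at byte offset 8 and occupies 4 bytes.
Bytes at offsets 8..11: D3 C2 51 85.
In big-endian order the high byte comes first in memory.
The bytes are already most-significant first: 0xD3C25185.
0xD3C25185 = 3552727429.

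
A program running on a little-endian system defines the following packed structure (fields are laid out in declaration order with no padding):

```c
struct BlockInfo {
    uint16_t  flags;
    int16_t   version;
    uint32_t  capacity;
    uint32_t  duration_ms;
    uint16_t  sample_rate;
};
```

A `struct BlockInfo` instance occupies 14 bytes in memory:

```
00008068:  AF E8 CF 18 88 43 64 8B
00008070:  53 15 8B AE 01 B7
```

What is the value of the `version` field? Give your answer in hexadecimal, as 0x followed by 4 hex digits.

`version` follows `flags` (2 bytes), so it starts at byte offset 2 and occupies 2 bytes.
Bytes at offsets 2..3: CF 18.
Little-endian: lowest address holds the least-significant byte.
Reassemble most-significant byte first: 18 CF → 0x18CF.

0x18CF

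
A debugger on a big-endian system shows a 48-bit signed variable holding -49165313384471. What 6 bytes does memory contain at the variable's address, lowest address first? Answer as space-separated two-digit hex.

D3 48 CE F5 DF E9

Two's complement of -49165313384471 in 48 bits: 49165313384471 = 0x2CB7310A2017; invert → 0xD348CEF5DFE8; add 1 → 0xD348CEF5DFE9.
Split into bytes (most-significant first): D3 48 CE F5 DF E9.
Big-endian stores the most-significant byte at the lowest address.
So the memory order matches the most-significant-first order: D3 48 CE F5 DF E9.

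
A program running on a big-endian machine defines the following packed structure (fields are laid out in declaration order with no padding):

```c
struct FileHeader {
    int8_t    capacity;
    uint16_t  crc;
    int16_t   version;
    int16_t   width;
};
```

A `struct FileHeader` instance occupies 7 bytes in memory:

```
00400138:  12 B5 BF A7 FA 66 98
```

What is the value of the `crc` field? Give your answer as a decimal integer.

46527

`crc` follows `capacity` (1 byte), so it starts at byte offset 1 and occupies 2 bytes.
Bytes at offsets 1..2: B5 BF.
Big-endian: lowest address holds the most-significant byte.
The bytes are already most-significant first: 0xB5BF.
0xB5BF = 46527.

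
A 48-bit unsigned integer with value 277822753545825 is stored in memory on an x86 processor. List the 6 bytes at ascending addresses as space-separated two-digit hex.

61 1E 89 A6 AD FC

277822753545825 in hexadecimal, padded to 48 bits, is 0xFCADA6891E61.
Split into bytes (most-significant first): FC AD A6 89 1E 61.
Little-endian: lowest address holds the least-significant byte.
So at ascending addresses the bytes are 61 1E 89 A6 AD FC.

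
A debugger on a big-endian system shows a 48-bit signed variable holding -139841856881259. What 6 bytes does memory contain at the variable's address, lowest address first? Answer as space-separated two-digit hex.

Two's complement of -139841856881259 in 48 bits: 139841856881259 = 0x7F2F7834426B; invert → 0x80D087CBBD94; add 1 → 0x80D087CBBD95.
Split into bytes (most-significant first): 80 D0 87 CB BD 95.
In big-endian order the high byte comes first in memory.
So the memory order matches the most-significant-first order: 80 D0 87 CB BD 95.

80 D0 87 CB BD 95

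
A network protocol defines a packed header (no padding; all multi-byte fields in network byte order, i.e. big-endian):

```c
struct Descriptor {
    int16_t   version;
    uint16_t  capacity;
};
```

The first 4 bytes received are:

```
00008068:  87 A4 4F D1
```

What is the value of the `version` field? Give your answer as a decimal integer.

`version` is the first field, at byte offset 0, occupying 2 bytes.
Bytes at offsets 0..1: 87 A4.
In big-endian order the high byte comes first in memory.
The bytes are already most-significant first: 0x87A4.
Top bit is set, so as a signed 16-bit value this is 0x87A4 − 2^16 = -30812.

-30812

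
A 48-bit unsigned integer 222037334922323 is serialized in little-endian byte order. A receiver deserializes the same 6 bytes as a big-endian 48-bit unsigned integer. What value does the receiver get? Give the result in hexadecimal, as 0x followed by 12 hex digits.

222037334922323 in 48-bit hexadecimal is 0xC9F118799453.
Stored little-endian, the bytes at ascending addresses are 53 94 79 18 F1 C9.
Read back as big-endian, the last byte is least significant, giving 0x53947918F1C9.

0x53947918F1C9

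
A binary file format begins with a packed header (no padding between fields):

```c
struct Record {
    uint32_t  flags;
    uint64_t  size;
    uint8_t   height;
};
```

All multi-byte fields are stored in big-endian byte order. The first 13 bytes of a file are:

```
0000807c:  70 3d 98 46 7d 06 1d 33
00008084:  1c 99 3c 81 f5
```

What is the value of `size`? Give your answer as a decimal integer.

`size` follows `flags` (4 bytes), so it starts at byte offset 4 and occupies 8 bytes.
Bytes at offsets 4..11: 7D 06 1D 33 1C 99 3C 81.
Big-endian: lowest address holds the most-significant byte.
The bytes are already most-significant first: 0x7D061D331C993C81.
0x7D061D331C993C81 = 9008920209961598081.

9008920209961598081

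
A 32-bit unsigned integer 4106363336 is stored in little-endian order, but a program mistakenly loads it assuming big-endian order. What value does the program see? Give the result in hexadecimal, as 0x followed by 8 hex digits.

4106363336 in 32-bit hexadecimal is 0xF4C221C8.
Stored little-endian, the bytes at ascending addresses are C8 21 C2 F4.
Read back as big-endian, the last byte is least significant, giving 0xC821C2F4.

0xC821C2F4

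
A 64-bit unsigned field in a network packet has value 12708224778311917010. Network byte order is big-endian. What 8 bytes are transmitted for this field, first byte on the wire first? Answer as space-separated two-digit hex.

B0 5C AF 1A D5 19 5D D2

12708224778311917010 in hexadecimal, padded to 64 bits, is 0xB05CAF1AD5195DD2.
Split into bytes (most-significant first): B0 5C AF 1A D5 19 5D D2.
Big-endian stores the most-significant byte at the lowest address.
So the memory order matches the most-significant-first order: B0 5C AF 1A D5 19 5D D2.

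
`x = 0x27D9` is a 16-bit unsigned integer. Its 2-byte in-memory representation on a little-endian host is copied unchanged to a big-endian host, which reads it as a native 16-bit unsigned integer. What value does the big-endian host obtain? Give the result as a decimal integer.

55591

Stored little-endian, the bytes at ascending addresses are D9 27.
Read back as big-endian, the last byte is least significant, giving 0xD927.
0xD927 = 55591.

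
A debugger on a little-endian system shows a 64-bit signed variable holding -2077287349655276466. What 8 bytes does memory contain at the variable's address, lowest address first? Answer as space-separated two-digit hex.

Two's complement of -2077287349655276466 in 64 bits: 2077287349655276466 = 0x1CD401D6AC9D8BB2; invert → 0xE32BFE295362744D; add 1 → 0xE32BFE295362744E.
Split into bytes (most-significant first): E3 2B FE 29 53 62 74 4E.
Little-endian: lowest address holds the least-significant byte.
So at ascending addresses the bytes are 4E 74 62 53 29 FE 2B E3.

4E 74 62 53 29 FE 2B E3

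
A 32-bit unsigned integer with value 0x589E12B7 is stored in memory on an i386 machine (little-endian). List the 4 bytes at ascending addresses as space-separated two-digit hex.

B7 12 9E 58

Split into bytes (most-significant first): 58 9E 12 B7.
Little-endian stores the least-significant byte at the lowest address.
So at ascending addresses the bytes are B7 12 9E 58.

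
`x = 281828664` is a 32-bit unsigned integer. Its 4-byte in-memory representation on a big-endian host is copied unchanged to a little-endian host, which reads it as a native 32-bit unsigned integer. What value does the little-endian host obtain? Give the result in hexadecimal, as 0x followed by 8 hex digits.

0x385DCC10

281828664 in 32-bit hexadecimal is 0x10CC5D38.
Stored big-endian, the bytes at ascending addresses are 10 CC 5D 38.
Read back as little-endian, the first byte is least significant, giving 0x385DCC10.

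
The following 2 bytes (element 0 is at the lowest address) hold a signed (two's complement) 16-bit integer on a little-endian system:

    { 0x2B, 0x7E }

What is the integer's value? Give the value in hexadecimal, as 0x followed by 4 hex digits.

In little-endian order the low byte comes first in memory.
Reassemble most-significant byte first: 7E 2B → 0x7E2B.

0x7E2B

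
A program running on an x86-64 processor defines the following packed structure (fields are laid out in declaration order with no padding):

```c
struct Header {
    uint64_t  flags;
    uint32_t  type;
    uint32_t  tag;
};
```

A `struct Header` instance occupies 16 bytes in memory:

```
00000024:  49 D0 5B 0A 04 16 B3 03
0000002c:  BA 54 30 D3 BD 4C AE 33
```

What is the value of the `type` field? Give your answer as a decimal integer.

3543159994

`type` follows `flags` (8 bytes), so it starts at byte offset 8 and occupies 4 bytes.
Bytes at offsets 8..11: BA 54 30 D3.
Little-endian stores the least-significant byte at the lowest address.
Reassemble most-significant byte first: D3 30 54 BA → 0xD33054BA.
0xD33054BA = 3543159994.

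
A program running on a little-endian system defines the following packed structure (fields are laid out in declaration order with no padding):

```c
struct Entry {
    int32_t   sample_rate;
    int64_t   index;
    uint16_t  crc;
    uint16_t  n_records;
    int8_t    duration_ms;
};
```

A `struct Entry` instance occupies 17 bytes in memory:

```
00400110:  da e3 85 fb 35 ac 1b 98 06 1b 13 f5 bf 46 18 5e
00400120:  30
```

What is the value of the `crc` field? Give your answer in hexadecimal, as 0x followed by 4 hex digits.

`crc` follows `sample_rate` (4 B), `index` (8 B), so it starts at offset 4 + 8 = 12 and occupies 2 bytes.
Bytes at offsets 12..13: BF 46.
In little-endian order the low byte comes first in memory.
Reassemble most-significant byte first: 46 BF → 0x46BF.

0x46BF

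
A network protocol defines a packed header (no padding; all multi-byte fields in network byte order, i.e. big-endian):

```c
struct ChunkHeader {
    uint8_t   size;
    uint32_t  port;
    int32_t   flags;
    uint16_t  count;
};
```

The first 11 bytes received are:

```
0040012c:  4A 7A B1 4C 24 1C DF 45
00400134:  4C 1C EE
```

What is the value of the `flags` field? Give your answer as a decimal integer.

`flags` follows `size` (1 B), `port` (4 B), so it starts at offset 1 + 4 = 5 and occupies 4 bytes.
Bytes at offsets 5..8: 1C DF 45 4C.
Big-endian stores the most-significant byte at the lowest address.
The bytes are already most-significant first: 0x1CDF454C.
0x1CDF454C = 484394316.

484394316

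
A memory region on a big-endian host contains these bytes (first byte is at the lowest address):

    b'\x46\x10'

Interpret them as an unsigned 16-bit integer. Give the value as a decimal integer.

17936

Big-endian stores the most-significant byte at the lowest address.
The bytes are already most-significant first: 0x4610.
0x4610 = 17936.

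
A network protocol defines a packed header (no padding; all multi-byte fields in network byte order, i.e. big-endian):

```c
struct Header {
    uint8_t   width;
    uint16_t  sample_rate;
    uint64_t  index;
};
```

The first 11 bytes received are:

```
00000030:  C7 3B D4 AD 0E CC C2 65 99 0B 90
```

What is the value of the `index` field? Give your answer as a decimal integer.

12470129553535732624

`index` follows `width` (1 B), `sample_rate` (2 B), so it starts at offset 1 + 2 = 3 and occupies 8 bytes.
Bytes at offsets 3..10: AD 0E CC C2 65 99 0B 90.
Big-endian: lowest address holds the most-significant byte.
The bytes are already most-significant first: 0xAD0ECCC265990B90.
0xAD0ECCC265990B90 = 12470129553535732624.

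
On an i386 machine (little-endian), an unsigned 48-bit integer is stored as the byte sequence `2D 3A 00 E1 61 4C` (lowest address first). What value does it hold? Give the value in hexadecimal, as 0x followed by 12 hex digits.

0x4C61E1003A2D

In little-endian order the low byte comes first in memory.
Reassemble most-significant byte first: 4C 61 E1 00 3A 2D → 0x4C61E1003A2D.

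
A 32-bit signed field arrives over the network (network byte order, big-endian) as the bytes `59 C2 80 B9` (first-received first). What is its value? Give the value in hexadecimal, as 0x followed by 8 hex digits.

Big-endian: lowest address holds the most-significant byte.
The bytes are already most-significant first: 0x59C280B9.

0x59C280B9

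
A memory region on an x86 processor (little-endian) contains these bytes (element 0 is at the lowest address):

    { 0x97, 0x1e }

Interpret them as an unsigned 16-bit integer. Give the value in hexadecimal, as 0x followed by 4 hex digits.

In little-endian order the low byte comes first in memory.
Reassemble most-significant byte first: 1E 97 → 0x1E97.

0x1E97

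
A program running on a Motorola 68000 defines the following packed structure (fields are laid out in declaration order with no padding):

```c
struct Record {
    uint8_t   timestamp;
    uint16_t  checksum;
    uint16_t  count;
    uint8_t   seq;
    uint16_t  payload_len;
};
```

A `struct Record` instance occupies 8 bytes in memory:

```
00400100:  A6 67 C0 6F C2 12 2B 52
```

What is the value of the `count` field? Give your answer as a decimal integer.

28610

`count` follows `timestamp` (1 B), `checksum` (2 B), so it starts at offset 1 + 2 = 3 and occupies 2 bytes.
Bytes at offsets 3..4: 6F C2.
Big-endian stores the most-significant byte at the lowest address.
The bytes are already most-significant first: 0x6FC2.
0x6FC2 = 28610.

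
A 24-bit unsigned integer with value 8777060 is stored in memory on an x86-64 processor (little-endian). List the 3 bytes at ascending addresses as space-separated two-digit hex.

8777060 in hexadecimal, padded to 24 bits, is 0x85ED64.
Split into bytes (most-significant first): 85 ED 64.
Little-endian stores the least-significant byte at the lowest address.
So at ascending addresses the bytes are 64 ED 85.

64 ED 85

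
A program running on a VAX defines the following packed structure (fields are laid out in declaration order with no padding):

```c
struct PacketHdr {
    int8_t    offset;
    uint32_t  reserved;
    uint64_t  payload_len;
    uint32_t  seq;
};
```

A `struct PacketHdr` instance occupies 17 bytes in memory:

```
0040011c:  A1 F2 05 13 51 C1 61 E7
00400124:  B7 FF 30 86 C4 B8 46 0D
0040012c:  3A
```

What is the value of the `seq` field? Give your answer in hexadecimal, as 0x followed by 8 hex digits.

0x3A0D46B8

`seq` follows `offset` (1 B), `reserved` (4 B), `payload_len` (8 B), so it starts at offset 1 + 4 + 8 = 13 and occupies 4 bytes.
Bytes at offsets 13..16: B8 46 0D 3A.
In little-endian order the low byte comes first in memory.
Reassemble most-significant byte first: 3A 0D 46 B8 → 0x3A0D46B8.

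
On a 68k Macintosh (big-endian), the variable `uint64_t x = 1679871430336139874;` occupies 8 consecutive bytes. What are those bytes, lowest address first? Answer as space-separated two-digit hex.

17 50 1A 2A 61 83 52 62

1679871430336139874 in hexadecimal, padded to 64 bits, is 0x17501A2A61835262.
Split into bytes (most-significant first): 17 50 1A 2A 61 83 52 62.
Big-endian: lowest address holds the most-significant byte.
So the memory order matches the most-significant-first order: 17 50 1A 2A 61 83 52 62.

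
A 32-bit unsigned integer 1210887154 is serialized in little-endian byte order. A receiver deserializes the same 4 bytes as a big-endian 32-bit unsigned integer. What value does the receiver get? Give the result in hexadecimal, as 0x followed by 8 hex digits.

1210887154 in 32-bit hexadecimal is 0x482CABF2.
Stored little-endian, the bytes at ascending addresses are F2 AB 2C 48.
Read back as big-endian, the last byte is least significant, giving 0xF2AB2C48.

0xF2AB2C48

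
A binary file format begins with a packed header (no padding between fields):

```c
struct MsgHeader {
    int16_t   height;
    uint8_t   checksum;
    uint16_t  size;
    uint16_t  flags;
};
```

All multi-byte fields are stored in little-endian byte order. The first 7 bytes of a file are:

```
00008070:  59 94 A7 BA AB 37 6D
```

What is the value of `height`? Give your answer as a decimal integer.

`height` is the first field, at byte offset 0, occupying 2 bytes.
Bytes at offsets 0..1: 59 94.
In little-endian order the low byte comes first in memory.
Reassemble most-significant byte first: 94 59 → 0x9459.
Top bit is set, so as a signed 16-bit value this is 0x9459 − 2^16 = -27559.

-27559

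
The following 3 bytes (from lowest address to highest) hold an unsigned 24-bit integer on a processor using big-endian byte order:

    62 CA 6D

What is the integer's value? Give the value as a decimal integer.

Big-endian stores the most-significant byte at the lowest address.
The bytes are already most-significant first: 0x62CA6D.
0x62CA6D = 6474349.

6474349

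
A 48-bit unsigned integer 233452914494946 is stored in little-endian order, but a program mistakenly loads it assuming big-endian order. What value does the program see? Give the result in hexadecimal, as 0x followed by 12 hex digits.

233452914494946 in 48-bit hexadecimal is 0xD452FE0A4DE2.
Stored little-endian, the bytes at ascending addresses are E2 4D 0A FE 52 D4.
Read back as big-endian, the last byte is least significant, giving 0xE24D0AFE52D4.

0xE24D0AFE52D4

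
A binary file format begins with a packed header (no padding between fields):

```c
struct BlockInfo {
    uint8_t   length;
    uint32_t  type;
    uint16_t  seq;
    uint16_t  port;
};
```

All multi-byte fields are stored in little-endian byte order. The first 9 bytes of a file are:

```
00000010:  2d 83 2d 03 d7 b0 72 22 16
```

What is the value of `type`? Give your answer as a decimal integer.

`type` follows `length` (1 byte), so it starts at byte offset 1 and occupies 4 bytes.
Bytes at offsets 1..4: 83 2D 03 D7.
In little-endian order the low byte comes first in memory.
Reassemble most-significant byte first: D7 03 2D 83 → 0xD7032D83.
0xD7032D83 = 3607309699.

3607309699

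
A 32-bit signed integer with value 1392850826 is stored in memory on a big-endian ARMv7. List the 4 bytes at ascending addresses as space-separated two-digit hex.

1392850826 in hexadecimal, padded to 32 bits, is 0x5305378A.
Split into bytes (most-significant first): 53 05 37 8A.
Big-endian: lowest address holds the most-significant byte.
So the memory order matches the most-significant-first order: 53 05 37 8A.

53 05 37 8A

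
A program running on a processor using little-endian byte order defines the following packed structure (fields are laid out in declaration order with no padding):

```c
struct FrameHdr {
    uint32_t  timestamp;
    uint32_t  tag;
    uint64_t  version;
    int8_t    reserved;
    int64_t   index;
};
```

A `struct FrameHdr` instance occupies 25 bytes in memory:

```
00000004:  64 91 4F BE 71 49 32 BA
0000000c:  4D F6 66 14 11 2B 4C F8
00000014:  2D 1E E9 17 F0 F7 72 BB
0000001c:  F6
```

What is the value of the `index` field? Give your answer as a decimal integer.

`index` follows `timestamp` (4 B), `tag` (4 B), `version` (8 B), `reserved` (1 B), so it starts at offset 4 + 4 + 8 + 1 = 17 and occupies 8 bytes.
Bytes at offsets 17..24: 1E E9 17 F0 F7 72 BB F6.
In little-endian order the low byte comes first in memory.
Reassemble most-significant byte first: F6 BB 72 F7 F0 17 E9 1E → 0xF6BB72F7F017E91E.
Top bit is set, so as a signed 64-bit value this is 0xF6BB72F7F017E91E − 2^64 = -667813710523799266.

-667813710523799266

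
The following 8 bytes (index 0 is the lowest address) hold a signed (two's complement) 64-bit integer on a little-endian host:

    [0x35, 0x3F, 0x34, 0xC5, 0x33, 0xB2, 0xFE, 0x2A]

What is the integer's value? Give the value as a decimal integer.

In little-endian order the low byte comes first in memory.
Reassemble most-significant byte first: 2A FE B2 33 C5 34 3F 35 → 0x2AFEB233C5343F35.
0x2AFEB233C5343F35 = 3098109529099091765.

3098109529099091765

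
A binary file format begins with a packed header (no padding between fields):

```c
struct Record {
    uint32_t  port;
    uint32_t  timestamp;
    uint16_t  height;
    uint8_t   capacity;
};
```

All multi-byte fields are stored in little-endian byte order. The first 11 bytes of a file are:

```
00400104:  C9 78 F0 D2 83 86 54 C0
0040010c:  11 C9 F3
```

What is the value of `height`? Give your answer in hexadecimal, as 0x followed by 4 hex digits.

0xC911

`height` follows `port` (4 B), `timestamp` (4 B), so it starts at offset 4 + 4 = 8 and occupies 2 bytes.
Bytes at offsets 8..9: 11 C9.
In little-endian order the low byte comes first in memory.
Reassemble most-significant byte first: C9 11 → 0xC911.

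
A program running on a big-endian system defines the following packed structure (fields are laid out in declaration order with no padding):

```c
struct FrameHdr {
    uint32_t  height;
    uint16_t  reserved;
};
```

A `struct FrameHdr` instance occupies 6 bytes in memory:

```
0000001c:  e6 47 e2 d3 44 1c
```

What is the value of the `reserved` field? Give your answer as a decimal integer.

`reserved` follows `height` (4 bytes), so it starts at byte offset 4 and occupies 2 bytes.
Bytes at offsets 4..5: 44 1C.
In big-endian order the high byte comes first in memory.
The bytes are already most-significant first: 0x441C.
0x441C = 17436.

17436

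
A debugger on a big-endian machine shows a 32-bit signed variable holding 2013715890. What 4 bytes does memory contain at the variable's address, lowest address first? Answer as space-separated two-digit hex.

2013715890 in hexadecimal, padded to 32 bits, is 0x7806DDB2.
Split into bytes (most-significant first): 78 06 DD B2.
Big-endian stores the most-significant byte at the lowest address.
So the memory order matches the most-significant-first order: 78 06 DD B2.

78 06 DD B2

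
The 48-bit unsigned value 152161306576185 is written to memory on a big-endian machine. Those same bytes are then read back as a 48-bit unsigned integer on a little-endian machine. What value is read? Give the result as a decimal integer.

152161306576185 in 48-bit hexadecimal is 0x8A63D0A08539.
Stored big-endian, the bytes at ascending addresses are 8A 63 D0 A0 85 39.
Read back as little-endian, the first byte is least significant, giving 0x3985A0D0638A.
0x3985A0D0638A = 63246091445130.

63246091445130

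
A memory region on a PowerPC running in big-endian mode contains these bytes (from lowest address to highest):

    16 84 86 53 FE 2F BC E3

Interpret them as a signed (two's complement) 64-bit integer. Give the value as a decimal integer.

In big-endian order the high byte comes first in memory.
The bytes are already most-significant first: 0x16848653FE2FBCE3.
0x16848653FE2FBCE3 = 1622569461065170147.

1622569461065170147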